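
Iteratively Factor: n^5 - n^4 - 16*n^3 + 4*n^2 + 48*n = (n - 2)*(n^4 + n^3 - 14*n^2 - 24*n) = n*(n - 2)*(n^3 + n^2 - 14*n - 24) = n*(n - 2)*(n + 3)*(n^2 - 2*n - 8) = n*(n - 4)*(n - 2)*(n + 3)*(n + 2)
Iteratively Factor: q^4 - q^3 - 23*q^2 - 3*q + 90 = (q + 3)*(q^3 - 4*q^2 - 11*q + 30) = (q - 2)*(q + 3)*(q^2 - 2*q - 15) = (q - 2)*(q + 3)^2*(q - 5)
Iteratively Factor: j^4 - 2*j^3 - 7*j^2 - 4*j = (j)*(j^3 - 2*j^2 - 7*j - 4) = j*(j - 4)*(j^2 + 2*j + 1) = j*(j - 4)*(j + 1)*(j + 1)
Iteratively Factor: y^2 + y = (y + 1)*(y)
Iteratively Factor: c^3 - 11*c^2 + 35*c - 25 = (c - 5)*(c^2 - 6*c + 5) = (c - 5)^2*(c - 1)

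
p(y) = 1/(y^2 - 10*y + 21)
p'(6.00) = -0.22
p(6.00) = -0.33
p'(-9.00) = 0.00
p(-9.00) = 0.01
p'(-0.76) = 0.01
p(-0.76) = 0.03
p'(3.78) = 0.39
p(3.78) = -0.40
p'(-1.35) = 0.01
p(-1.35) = 0.03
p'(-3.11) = 0.00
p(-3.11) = 0.02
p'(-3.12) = 0.00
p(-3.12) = 0.02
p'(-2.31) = 0.01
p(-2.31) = 0.02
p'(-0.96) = 0.01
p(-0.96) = 0.03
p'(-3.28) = 0.00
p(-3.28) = 0.02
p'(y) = (10 - 2*y)/(y^2 - 10*y + 21)^2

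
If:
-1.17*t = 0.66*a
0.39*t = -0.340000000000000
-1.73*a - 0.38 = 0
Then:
No Solution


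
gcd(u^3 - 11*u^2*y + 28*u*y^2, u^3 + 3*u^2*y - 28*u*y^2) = -u^2 + 4*u*y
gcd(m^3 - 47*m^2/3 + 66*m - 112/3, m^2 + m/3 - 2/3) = m - 2/3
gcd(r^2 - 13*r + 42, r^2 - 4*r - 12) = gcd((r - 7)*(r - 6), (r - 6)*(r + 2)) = r - 6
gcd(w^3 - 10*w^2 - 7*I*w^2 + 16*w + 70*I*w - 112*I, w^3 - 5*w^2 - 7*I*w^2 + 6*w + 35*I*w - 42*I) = w^2 + w*(-2 - 7*I) + 14*I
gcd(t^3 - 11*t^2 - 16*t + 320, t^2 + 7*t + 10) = t + 5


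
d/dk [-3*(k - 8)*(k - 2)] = 30 - 6*k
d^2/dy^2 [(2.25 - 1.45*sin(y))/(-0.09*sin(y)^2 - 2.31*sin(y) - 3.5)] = (-0.011745*sin(y)^5 + 0.374355*sin(y)^4 + 4.167315*sin(y)^3 + 20.785125*sin(y)^2 - 41.5009*sin(y) - 46.04145)/(0.09*sin(y)^2 + 2.31*sin(y) + 3.5)^3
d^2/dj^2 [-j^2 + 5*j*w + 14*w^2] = -2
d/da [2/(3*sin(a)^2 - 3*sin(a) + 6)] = 2*(1 - 2*sin(a))*cos(a)/(3*(sin(a)^2 - sin(a) + 2)^2)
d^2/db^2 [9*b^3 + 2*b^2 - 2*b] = 54*b + 4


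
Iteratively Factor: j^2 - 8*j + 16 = (j - 4)*(j - 4)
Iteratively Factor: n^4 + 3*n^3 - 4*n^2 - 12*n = (n - 2)*(n^3 + 5*n^2 + 6*n) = (n - 2)*(n + 3)*(n^2 + 2*n) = n*(n - 2)*(n + 3)*(n + 2)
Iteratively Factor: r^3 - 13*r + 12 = (r - 3)*(r^2 + 3*r - 4) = (r - 3)*(r - 1)*(r + 4)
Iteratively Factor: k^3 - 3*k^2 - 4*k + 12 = (k + 2)*(k^2 - 5*k + 6) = (k - 3)*(k + 2)*(k - 2)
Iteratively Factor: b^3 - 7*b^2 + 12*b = (b)*(b^2 - 7*b + 12) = b*(b - 4)*(b - 3)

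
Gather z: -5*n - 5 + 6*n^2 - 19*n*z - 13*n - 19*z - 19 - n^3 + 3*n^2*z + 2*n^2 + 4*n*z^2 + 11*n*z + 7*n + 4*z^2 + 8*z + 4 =-n^3 + 8*n^2 - 11*n + z^2*(4*n + 4) + z*(3*n^2 - 8*n - 11) - 20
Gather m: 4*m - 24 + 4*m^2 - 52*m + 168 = 4*m^2 - 48*m + 144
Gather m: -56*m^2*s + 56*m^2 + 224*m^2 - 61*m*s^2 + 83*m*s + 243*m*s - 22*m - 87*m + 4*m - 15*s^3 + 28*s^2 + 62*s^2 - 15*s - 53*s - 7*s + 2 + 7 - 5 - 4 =m^2*(280 - 56*s) + m*(-61*s^2 + 326*s - 105) - 15*s^3 + 90*s^2 - 75*s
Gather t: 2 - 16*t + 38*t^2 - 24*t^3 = -24*t^3 + 38*t^2 - 16*t + 2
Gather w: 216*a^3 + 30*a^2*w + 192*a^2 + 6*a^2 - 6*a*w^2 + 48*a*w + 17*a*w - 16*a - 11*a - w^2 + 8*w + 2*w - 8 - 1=216*a^3 + 198*a^2 - 27*a + w^2*(-6*a - 1) + w*(30*a^2 + 65*a + 10) - 9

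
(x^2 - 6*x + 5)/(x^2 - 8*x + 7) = (x - 5)/(x - 7)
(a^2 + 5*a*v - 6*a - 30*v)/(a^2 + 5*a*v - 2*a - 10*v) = (a - 6)/(a - 2)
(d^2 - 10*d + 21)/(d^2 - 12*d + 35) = (d - 3)/(d - 5)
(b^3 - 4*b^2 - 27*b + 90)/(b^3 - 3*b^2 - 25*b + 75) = (b - 6)/(b - 5)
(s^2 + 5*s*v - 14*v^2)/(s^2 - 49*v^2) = (s - 2*v)/(s - 7*v)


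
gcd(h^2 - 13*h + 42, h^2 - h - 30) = h - 6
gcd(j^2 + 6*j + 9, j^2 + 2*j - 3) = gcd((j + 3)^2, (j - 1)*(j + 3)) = j + 3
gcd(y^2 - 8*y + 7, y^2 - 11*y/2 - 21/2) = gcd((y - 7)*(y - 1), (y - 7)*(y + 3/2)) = y - 7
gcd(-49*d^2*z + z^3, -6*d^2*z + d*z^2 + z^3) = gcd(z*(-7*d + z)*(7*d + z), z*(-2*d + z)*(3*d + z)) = z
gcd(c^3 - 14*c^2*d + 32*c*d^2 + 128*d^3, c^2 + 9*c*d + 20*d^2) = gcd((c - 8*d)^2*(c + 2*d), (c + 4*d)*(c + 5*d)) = 1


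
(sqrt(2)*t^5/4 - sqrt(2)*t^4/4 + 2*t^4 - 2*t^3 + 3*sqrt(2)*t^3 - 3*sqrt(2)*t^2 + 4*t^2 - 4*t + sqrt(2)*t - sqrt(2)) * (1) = sqrt(2)*t^5/4 - sqrt(2)*t^4/4 + 2*t^4 - 2*t^3 + 3*sqrt(2)*t^3 - 3*sqrt(2)*t^2 + 4*t^2 - 4*t + sqrt(2)*t - sqrt(2)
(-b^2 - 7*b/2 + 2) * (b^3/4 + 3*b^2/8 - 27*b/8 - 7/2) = -b^5/4 - 5*b^4/4 + 41*b^3/16 + 257*b^2/16 + 11*b/2 - 7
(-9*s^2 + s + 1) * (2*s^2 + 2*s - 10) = -18*s^4 - 16*s^3 + 94*s^2 - 8*s - 10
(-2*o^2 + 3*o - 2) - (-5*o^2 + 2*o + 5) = 3*o^2 + o - 7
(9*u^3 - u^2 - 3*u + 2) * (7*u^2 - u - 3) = 63*u^5 - 16*u^4 - 47*u^3 + 20*u^2 + 7*u - 6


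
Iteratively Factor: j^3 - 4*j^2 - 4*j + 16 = (j - 4)*(j^2 - 4) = (j - 4)*(j + 2)*(j - 2)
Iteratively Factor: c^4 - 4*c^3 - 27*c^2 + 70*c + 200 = (c + 2)*(c^3 - 6*c^2 - 15*c + 100) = (c - 5)*(c + 2)*(c^2 - c - 20) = (c - 5)^2*(c + 2)*(c + 4)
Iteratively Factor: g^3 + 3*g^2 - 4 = (g + 2)*(g^2 + g - 2) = (g + 2)^2*(g - 1)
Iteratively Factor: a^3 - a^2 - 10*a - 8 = (a - 4)*(a^2 + 3*a + 2) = (a - 4)*(a + 1)*(a + 2)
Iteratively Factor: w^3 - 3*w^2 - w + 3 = (w - 1)*(w^2 - 2*w - 3) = (w - 3)*(w - 1)*(w + 1)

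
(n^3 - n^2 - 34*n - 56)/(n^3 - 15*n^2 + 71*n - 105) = (n^2 + 6*n + 8)/(n^2 - 8*n + 15)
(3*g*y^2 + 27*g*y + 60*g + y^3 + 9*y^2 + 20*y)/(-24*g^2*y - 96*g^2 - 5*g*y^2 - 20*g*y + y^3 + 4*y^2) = (y + 5)/(-8*g + y)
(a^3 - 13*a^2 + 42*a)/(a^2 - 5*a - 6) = a*(a - 7)/(a + 1)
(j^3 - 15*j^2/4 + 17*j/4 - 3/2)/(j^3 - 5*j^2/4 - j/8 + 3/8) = 2*(j - 2)/(2*j + 1)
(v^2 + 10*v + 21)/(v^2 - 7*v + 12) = (v^2 + 10*v + 21)/(v^2 - 7*v + 12)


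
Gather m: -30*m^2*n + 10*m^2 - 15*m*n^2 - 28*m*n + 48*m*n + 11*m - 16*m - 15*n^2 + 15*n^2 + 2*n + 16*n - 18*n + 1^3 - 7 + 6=m^2*(10 - 30*n) + m*(-15*n^2 + 20*n - 5)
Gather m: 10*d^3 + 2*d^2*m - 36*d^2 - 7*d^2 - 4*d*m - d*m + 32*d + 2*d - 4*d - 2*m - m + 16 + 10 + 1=10*d^3 - 43*d^2 + 30*d + m*(2*d^2 - 5*d - 3) + 27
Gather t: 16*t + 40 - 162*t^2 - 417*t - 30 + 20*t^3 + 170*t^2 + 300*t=20*t^3 + 8*t^2 - 101*t + 10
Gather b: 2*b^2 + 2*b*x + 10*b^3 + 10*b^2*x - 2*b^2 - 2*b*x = 10*b^3 + 10*b^2*x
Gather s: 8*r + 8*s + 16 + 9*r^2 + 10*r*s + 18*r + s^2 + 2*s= 9*r^2 + 26*r + s^2 + s*(10*r + 10) + 16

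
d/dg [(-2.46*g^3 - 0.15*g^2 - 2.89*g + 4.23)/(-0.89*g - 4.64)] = (4.3788*g^3 + 34.3767*g^2 + 1.392*g + 17.1743)/(0.7921*g^2 + 8.2592*g + 21.5296)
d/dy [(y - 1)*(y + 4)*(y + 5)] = 3*y^2 + 16*y + 11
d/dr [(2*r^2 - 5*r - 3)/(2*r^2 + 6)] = (5*r^2 + 18*r - 15)/(2*(r^4 + 6*r^2 + 9))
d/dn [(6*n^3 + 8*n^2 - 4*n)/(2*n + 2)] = (6*n^3 + 13*n^2 + 8*n - 2)/(n^2 + 2*n + 1)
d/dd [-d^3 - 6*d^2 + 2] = 3*d*(-d - 4)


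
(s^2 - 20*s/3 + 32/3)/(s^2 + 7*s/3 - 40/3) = (s - 4)/(s + 5)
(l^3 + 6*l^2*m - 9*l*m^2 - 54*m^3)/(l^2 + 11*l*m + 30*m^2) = (l^2 - 9*m^2)/(l + 5*m)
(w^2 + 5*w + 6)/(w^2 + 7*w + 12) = (w + 2)/(w + 4)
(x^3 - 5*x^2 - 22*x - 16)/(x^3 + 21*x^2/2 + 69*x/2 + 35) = 2*(x^2 - 7*x - 8)/(2*x^2 + 17*x + 35)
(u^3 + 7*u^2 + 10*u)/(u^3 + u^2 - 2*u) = (u + 5)/(u - 1)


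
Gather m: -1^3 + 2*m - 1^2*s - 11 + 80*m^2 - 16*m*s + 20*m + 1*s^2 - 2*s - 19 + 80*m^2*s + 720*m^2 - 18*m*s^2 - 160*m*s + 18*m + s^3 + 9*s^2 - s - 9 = m^2*(80*s + 800) + m*(-18*s^2 - 176*s + 40) + s^3 + 10*s^2 - 4*s - 40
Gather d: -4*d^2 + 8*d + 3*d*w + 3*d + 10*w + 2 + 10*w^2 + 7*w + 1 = -4*d^2 + d*(3*w + 11) + 10*w^2 + 17*w + 3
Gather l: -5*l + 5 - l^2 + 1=-l^2 - 5*l + 6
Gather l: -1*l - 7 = -l - 7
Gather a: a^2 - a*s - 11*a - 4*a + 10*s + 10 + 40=a^2 + a*(-s - 15) + 10*s + 50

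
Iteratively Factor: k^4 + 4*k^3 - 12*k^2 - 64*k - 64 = (k + 2)*(k^3 + 2*k^2 - 16*k - 32) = (k - 4)*(k + 2)*(k^2 + 6*k + 8) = (k - 4)*(k + 2)*(k + 4)*(k + 2)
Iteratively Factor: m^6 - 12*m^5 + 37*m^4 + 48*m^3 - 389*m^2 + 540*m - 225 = (m - 1)*(m^5 - 11*m^4 + 26*m^3 + 74*m^2 - 315*m + 225) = (m - 3)*(m - 1)*(m^4 - 8*m^3 + 2*m^2 + 80*m - 75) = (m - 3)*(m - 1)*(m + 3)*(m^3 - 11*m^2 + 35*m - 25) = (m - 3)*(m - 1)^2*(m + 3)*(m^2 - 10*m + 25) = (m - 5)*(m - 3)*(m - 1)^2*(m + 3)*(m - 5)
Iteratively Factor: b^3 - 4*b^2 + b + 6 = (b - 2)*(b^2 - 2*b - 3) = (b - 2)*(b + 1)*(b - 3)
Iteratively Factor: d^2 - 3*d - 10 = (d - 5)*(d + 2)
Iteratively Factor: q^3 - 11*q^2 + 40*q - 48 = (q - 4)*(q^2 - 7*q + 12) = (q - 4)^2*(q - 3)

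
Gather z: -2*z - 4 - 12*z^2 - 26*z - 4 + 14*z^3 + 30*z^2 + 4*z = 14*z^3 + 18*z^2 - 24*z - 8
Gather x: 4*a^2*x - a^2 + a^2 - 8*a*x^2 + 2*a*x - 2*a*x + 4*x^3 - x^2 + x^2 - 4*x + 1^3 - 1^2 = -8*a*x^2 + 4*x^3 + x*(4*a^2 - 4)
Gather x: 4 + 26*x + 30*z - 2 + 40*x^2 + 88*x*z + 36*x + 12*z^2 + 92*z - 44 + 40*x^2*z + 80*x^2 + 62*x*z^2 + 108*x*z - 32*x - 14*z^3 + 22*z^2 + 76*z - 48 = x^2*(40*z + 120) + x*(62*z^2 + 196*z + 30) - 14*z^3 + 34*z^2 + 198*z - 90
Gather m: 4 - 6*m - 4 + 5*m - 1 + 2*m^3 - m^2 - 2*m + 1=2*m^3 - m^2 - 3*m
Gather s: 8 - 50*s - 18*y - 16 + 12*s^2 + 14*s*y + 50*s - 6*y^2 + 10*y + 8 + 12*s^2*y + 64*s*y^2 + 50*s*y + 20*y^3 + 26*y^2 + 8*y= s^2*(12*y + 12) + s*(64*y^2 + 64*y) + 20*y^3 + 20*y^2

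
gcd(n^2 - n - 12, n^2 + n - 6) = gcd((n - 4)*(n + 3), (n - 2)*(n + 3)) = n + 3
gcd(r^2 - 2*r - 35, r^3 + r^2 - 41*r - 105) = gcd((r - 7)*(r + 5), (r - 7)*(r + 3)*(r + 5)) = r^2 - 2*r - 35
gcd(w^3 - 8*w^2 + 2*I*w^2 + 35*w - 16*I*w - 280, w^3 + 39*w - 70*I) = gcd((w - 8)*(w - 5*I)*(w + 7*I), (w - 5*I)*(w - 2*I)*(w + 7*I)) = w^2 + 2*I*w + 35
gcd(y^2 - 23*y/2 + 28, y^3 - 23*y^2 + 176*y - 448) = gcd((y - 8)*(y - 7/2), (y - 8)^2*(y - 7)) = y - 8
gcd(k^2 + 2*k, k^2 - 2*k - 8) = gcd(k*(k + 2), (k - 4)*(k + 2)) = k + 2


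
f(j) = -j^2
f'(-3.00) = 6.00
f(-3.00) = -9.00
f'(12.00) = -24.00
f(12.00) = -144.00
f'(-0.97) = 1.94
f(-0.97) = -0.94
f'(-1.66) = 3.32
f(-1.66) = -2.76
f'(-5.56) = 11.12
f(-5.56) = -30.91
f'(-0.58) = 1.16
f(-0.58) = -0.34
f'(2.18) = -4.36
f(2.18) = -4.75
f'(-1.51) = 3.02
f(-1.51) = -2.28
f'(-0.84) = 1.68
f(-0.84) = -0.71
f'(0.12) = -0.24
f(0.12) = -0.01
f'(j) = -2*j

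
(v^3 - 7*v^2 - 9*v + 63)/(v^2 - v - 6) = (v^2 - 4*v - 21)/(v + 2)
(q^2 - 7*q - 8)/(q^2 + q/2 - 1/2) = 2*(q - 8)/(2*q - 1)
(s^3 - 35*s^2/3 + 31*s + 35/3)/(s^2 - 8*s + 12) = (3*s^3 - 35*s^2 + 93*s + 35)/(3*(s^2 - 8*s + 12))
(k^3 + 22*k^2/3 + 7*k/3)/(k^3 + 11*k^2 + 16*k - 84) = k*(3*k + 1)/(3*(k^2 + 4*k - 12))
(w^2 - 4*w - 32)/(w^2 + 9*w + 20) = (w - 8)/(w + 5)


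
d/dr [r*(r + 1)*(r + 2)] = 3*r^2 + 6*r + 2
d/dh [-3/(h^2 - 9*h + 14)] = 3*(2*h - 9)/(h^2 - 9*h + 14)^2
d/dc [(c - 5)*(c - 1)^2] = (c - 1)*(3*c - 11)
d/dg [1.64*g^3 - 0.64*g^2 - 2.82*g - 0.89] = 4.92*g^2 - 1.28*g - 2.82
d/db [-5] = 0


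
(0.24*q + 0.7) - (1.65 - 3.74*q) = 3.98*q - 0.95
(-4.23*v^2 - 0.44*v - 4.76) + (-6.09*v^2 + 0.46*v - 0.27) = -10.32*v^2 + 0.02*v - 5.03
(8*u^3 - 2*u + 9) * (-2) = -16*u^3 + 4*u - 18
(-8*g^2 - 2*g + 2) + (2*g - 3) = -8*g^2 - 1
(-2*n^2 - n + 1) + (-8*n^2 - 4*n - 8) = -10*n^2 - 5*n - 7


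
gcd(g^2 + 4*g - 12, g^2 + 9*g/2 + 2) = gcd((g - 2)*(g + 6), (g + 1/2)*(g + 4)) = 1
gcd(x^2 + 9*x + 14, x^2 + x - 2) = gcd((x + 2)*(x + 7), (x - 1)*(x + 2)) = x + 2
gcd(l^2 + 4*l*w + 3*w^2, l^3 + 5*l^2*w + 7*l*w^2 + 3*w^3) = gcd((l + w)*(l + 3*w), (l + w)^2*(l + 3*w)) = l^2 + 4*l*w + 3*w^2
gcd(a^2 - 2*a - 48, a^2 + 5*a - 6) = a + 6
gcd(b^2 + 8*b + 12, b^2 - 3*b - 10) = b + 2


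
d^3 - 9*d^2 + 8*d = d*(d - 8)*(d - 1)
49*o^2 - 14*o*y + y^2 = (-7*o + y)^2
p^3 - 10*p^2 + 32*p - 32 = (p - 4)^2*(p - 2)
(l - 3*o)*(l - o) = l^2 - 4*l*o + 3*o^2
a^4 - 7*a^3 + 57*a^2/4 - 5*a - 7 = (a - 7/2)*(a - 2)^2*(a + 1/2)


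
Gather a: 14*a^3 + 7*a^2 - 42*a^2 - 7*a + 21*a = 14*a^3 - 35*a^2 + 14*a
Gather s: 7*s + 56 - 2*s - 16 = 5*s + 40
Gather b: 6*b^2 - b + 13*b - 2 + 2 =6*b^2 + 12*b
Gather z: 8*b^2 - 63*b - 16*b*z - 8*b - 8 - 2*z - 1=8*b^2 - 71*b + z*(-16*b - 2) - 9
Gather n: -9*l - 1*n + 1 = -9*l - n + 1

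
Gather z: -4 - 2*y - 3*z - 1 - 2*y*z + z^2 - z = -2*y + z^2 + z*(-2*y - 4) - 5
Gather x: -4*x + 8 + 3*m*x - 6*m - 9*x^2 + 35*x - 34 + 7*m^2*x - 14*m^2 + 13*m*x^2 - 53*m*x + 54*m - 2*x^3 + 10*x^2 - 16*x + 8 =-14*m^2 + 48*m - 2*x^3 + x^2*(13*m + 1) + x*(7*m^2 - 50*m + 15) - 18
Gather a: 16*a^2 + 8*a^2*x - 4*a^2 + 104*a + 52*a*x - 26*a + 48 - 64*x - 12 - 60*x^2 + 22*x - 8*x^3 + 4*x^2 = a^2*(8*x + 12) + a*(52*x + 78) - 8*x^3 - 56*x^2 - 42*x + 36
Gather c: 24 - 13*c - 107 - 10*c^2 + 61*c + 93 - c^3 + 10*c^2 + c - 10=-c^3 + 49*c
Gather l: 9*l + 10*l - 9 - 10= 19*l - 19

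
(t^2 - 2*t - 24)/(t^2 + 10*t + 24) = (t - 6)/(t + 6)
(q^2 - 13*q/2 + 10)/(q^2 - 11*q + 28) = (q - 5/2)/(q - 7)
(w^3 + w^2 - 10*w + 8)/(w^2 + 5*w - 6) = (w^2 + 2*w - 8)/(w + 6)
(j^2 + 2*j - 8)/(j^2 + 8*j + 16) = (j - 2)/(j + 4)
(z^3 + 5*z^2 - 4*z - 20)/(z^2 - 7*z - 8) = (-z^3 - 5*z^2 + 4*z + 20)/(-z^2 + 7*z + 8)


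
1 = 1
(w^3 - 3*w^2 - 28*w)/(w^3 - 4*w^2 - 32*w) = (w - 7)/(w - 8)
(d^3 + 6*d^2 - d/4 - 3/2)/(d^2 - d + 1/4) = (2*d^2 + 13*d + 6)/(2*d - 1)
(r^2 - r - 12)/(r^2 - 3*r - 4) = (r + 3)/(r + 1)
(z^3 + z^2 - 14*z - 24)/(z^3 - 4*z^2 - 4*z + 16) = (z + 3)/(z - 2)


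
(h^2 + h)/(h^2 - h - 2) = h/(h - 2)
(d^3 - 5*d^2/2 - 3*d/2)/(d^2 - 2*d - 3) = d*(2*d + 1)/(2*(d + 1))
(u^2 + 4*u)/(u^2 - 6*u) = (u + 4)/(u - 6)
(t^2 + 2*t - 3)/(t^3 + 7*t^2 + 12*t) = (t - 1)/(t*(t + 4))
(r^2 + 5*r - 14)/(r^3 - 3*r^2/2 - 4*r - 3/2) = 2*(-r^2 - 5*r + 14)/(-2*r^3 + 3*r^2 + 8*r + 3)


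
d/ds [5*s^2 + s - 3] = 10*s + 1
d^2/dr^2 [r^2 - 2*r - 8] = 2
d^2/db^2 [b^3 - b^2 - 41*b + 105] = 6*b - 2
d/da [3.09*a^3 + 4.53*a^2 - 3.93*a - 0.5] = 9.27*a^2 + 9.06*a - 3.93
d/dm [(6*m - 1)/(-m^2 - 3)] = 2*(3*m^2 - m - 9)/(m^4 + 6*m^2 + 9)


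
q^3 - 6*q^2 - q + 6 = (q - 6)*(q - 1)*(q + 1)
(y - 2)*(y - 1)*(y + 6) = y^3 + 3*y^2 - 16*y + 12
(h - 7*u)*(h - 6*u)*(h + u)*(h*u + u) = h^4*u - 12*h^3*u^2 + h^3*u + 29*h^2*u^3 - 12*h^2*u^2 + 42*h*u^4 + 29*h*u^3 + 42*u^4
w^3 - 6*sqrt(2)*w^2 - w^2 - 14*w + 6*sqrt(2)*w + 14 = (w - 1)*(w - 7*sqrt(2))*(w + sqrt(2))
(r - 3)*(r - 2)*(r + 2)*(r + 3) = r^4 - 13*r^2 + 36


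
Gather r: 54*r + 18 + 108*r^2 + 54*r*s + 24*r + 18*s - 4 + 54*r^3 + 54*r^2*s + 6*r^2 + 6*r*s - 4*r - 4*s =54*r^3 + r^2*(54*s + 114) + r*(60*s + 74) + 14*s + 14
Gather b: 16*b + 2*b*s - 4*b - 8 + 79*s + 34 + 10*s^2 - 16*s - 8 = b*(2*s + 12) + 10*s^2 + 63*s + 18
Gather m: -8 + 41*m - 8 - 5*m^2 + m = -5*m^2 + 42*m - 16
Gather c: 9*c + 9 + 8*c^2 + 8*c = 8*c^2 + 17*c + 9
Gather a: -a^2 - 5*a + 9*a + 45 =-a^2 + 4*a + 45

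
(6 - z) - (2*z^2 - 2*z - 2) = -2*z^2 + z + 8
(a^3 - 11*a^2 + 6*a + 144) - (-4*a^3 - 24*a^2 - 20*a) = 5*a^3 + 13*a^2 + 26*a + 144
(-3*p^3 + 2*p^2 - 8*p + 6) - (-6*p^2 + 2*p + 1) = -3*p^3 + 8*p^2 - 10*p + 5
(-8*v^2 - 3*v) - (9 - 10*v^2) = 2*v^2 - 3*v - 9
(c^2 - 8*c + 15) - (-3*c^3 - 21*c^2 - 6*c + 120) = 3*c^3 + 22*c^2 - 2*c - 105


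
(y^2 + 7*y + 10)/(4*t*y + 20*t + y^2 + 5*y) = (y + 2)/(4*t + y)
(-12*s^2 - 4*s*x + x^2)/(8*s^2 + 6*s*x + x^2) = (-6*s + x)/(4*s + x)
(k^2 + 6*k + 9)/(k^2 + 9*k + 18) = (k + 3)/(k + 6)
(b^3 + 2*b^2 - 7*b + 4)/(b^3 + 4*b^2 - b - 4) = (b - 1)/(b + 1)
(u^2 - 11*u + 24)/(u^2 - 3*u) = (u - 8)/u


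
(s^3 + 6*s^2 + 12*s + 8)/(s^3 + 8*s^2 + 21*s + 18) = (s^2 + 4*s + 4)/(s^2 + 6*s + 9)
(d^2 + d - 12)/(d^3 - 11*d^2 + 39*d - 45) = (d + 4)/(d^2 - 8*d + 15)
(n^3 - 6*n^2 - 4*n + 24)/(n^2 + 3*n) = (n^3 - 6*n^2 - 4*n + 24)/(n*(n + 3))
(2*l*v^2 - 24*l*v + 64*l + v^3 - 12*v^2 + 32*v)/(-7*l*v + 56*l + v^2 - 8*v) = (2*l*v - 8*l + v^2 - 4*v)/(-7*l + v)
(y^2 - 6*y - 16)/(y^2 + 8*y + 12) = (y - 8)/(y + 6)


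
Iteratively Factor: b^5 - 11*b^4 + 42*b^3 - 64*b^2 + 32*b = (b)*(b^4 - 11*b^3 + 42*b^2 - 64*b + 32) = b*(b - 4)*(b^3 - 7*b^2 + 14*b - 8) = b*(b - 4)*(b - 1)*(b^2 - 6*b + 8) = b*(b - 4)*(b - 2)*(b - 1)*(b - 4)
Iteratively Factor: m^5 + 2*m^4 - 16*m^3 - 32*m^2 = (m + 4)*(m^4 - 2*m^3 - 8*m^2) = (m - 4)*(m + 4)*(m^3 + 2*m^2) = m*(m - 4)*(m + 4)*(m^2 + 2*m) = m^2*(m - 4)*(m + 4)*(m + 2)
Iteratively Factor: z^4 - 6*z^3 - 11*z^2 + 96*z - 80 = (z - 1)*(z^3 - 5*z^2 - 16*z + 80) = (z - 1)*(z + 4)*(z^2 - 9*z + 20) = (z - 4)*(z - 1)*(z + 4)*(z - 5)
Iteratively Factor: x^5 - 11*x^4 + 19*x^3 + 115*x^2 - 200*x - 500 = (x - 5)*(x^4 - 6*x^3 - 11*x^2 + 60*x + 100) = (x - 5)^2*(x^3 - x^2 - 16*x - 20) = (x - 5)^3*(x^2 + 4*x + 4) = (x - 5)^3*(x + 2)*(x + 2)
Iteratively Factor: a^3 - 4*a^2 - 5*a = (a - 5)*(a^2 + a) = a*(a - 5)*(a + 1)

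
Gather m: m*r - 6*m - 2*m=m*(r - 8)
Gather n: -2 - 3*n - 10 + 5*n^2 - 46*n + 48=5*n^2 - 49*n + 36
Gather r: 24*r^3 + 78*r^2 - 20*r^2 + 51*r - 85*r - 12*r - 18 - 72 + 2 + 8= 24*r^3 + 58*r^2 - 46*r - 80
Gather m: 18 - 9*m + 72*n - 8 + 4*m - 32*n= -5*m + 40*n + 10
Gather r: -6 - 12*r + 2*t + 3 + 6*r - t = -6*r + t - 3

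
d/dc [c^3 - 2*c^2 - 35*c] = 3*c^2 - 4*c - 35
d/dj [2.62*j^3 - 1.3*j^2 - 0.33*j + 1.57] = 7.86*j^2 - 2.6*j - 0.33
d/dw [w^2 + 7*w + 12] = 2*w + 7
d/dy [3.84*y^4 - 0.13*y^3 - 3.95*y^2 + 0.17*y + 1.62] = 15.36*y^3 - 0.39*y^2 - 7.9*y + 0.17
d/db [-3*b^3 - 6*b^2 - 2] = 3*b*(-3*b - 4)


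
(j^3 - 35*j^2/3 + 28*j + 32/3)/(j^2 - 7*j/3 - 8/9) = 3*(j^2 - 12*j + 32)/(3*j - 8)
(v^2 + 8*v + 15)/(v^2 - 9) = (v + 5)/(v - 3)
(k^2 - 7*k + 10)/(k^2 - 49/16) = 16*(k^2 - 7*k + 10)/(16*k^2 - 49)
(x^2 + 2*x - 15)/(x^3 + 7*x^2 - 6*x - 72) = (x + 5)/(x^2 + 10*x + 24)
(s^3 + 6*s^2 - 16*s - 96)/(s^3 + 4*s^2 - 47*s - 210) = (s^2 - 16)/(s^2 - 2*s - 35)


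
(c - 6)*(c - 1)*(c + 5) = c^3 - 2*c^2 - 29*c + 30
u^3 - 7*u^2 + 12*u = u*(u - 4)*(u - 3)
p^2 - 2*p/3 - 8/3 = (p - 2)*(p + 4/3)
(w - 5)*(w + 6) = w^2 + w - 30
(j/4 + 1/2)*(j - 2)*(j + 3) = j^3/4 + 3*j^2/4 - j - 3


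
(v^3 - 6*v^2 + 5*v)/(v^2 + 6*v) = (v^2 - 6*v + 5)/(v + 6)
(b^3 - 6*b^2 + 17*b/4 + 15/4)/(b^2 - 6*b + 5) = (b^2 - b - 3/4)/(b - 1)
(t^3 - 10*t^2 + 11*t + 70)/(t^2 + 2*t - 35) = (t^2 - 5*t - 14)/(t + 7)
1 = 1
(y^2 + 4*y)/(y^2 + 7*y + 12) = y/(y + 3)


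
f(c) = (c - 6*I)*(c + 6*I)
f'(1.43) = 2.86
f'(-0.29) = -0.58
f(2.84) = 44.07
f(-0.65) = 36.42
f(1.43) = 38.04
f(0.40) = 36.16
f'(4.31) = 8.62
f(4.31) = 54.58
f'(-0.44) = -0.88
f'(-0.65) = -1.30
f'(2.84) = 5.68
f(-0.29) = 36.08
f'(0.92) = 1.84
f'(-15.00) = -30.00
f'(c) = 2*c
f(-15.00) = 261.00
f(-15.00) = 261.00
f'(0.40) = 0.80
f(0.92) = 36.85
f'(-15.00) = -30.00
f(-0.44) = 36.19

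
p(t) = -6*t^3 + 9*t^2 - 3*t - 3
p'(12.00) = -2379.00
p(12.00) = -9111.00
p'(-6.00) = -759.00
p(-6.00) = 1635.00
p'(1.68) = -23.56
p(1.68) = -11.09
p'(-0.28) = -9.45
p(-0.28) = -1.32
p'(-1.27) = -54.89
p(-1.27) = 27.62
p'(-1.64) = -80.93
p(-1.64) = 52.59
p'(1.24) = -8.36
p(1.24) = -4.32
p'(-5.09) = -560.97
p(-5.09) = 1036.68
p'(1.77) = -27.53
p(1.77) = -13.39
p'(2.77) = -91.25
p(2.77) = -69.78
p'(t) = -18*t^2 + 18*t - 3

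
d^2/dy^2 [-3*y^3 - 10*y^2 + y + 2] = -18*y - 20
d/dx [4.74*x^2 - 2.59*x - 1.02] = 9.48*x - 2.59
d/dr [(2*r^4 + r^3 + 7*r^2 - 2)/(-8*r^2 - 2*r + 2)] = (-8*r^5 - 5*r^4 + 3*r^3 - 2*r^2 - r - 1)/(16*r^4 + 8*r^3 - 7*r^2 - 2*r + 1)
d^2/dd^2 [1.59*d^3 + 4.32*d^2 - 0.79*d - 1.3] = 9.54*d + 8.64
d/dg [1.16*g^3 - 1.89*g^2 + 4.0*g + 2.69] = 3.48*g^2 - 3.78*g + 4.0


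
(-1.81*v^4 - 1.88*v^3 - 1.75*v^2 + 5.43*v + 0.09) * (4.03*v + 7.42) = -7.2943*v^5 - 21.0066*v^4 - 21.0021*v^3 + 8.8979*v^2 + 40.6533*v + 0.6678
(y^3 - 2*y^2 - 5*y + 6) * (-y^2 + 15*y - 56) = -y^5 + 17*y^4 - 81*y^3 + 31*y^2 + 370*y - 336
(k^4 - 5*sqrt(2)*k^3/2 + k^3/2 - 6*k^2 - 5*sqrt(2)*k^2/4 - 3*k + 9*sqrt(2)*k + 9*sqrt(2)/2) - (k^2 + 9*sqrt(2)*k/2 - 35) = k^4 - 5*sqrt(2)*k^3/2 + k^3/2 - 7*k^2 - 5*sqrt(2)*k^2/4 - 3*k + 9*sqrt(2)*k/2 + 9*sqrt(2)/2 + 35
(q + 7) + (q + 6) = 2*q + 13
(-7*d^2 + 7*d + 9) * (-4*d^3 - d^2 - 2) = 28*d^5 - 21*d^4 - 43*d^3 + 5*d^2 - 14*d - 18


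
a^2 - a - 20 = (a - 5)*(a + 4)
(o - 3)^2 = o^2 - 6*o + 9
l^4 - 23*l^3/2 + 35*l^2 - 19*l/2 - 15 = (l - 6)*(l - 5)*(l - 1)*(l + 1/2)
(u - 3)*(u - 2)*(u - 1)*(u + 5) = u^4 - u^3 - 19*u^2 + 49*u - 30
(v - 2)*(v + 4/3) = v^2 - 2*v/3 - 8/3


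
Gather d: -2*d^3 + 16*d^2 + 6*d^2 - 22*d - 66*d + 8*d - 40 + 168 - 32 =-2*d^3 + 22*d^2 - 80*d + 96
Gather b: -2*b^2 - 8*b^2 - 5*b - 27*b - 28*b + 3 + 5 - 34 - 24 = -10*b^2 - 60*b - 50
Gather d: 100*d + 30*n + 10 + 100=100*d + 30*n + 110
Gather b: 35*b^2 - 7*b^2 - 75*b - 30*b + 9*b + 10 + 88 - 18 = 28*b^2 - 96*b + 80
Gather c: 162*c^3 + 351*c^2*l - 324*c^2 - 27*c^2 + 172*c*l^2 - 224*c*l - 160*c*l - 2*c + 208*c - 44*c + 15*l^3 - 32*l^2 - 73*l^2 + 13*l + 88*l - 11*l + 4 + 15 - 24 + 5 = 162*c^3 + c^2*(351*l - 351) + c*(172*l^2 - 384*l + 162) + 15*l^3 - 105*l^2 + 90*l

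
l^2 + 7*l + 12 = (l + 3)*(l + 4)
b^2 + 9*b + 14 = (b + 2)*(b + 7)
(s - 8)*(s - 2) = s^2 - 10*s + 16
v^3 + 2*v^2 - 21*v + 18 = (v - 3)*(v - 1)*(v + 6)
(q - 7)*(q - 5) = q^2 - 12*q + 35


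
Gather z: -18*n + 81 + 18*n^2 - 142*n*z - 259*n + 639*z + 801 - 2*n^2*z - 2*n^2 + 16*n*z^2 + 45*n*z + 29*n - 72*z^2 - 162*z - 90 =16*n^2 - 248*n + z^2*(16*n - 72) + z*(-2*n^2 - 97*n + 477) + 792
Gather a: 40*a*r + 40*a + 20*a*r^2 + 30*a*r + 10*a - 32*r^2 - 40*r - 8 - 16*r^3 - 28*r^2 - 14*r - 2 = a*(20*r^2 + 70*r + 50) - 16*r^3 - 60*r^2 - 54*r - 10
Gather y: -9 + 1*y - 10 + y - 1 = 2*y - 20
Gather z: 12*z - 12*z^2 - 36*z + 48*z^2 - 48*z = 36*z^2 - 72*z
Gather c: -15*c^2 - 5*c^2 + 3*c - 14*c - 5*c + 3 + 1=-20*c^2 - 16*c + 4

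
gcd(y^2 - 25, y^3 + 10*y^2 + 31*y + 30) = y + 5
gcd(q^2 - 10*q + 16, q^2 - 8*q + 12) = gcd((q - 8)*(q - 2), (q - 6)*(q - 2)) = q - 2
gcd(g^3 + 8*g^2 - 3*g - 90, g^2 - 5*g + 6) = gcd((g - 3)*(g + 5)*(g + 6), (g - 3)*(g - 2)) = g - 3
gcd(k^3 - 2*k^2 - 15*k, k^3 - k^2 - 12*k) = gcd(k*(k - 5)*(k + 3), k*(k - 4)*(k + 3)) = k^2 + 3*k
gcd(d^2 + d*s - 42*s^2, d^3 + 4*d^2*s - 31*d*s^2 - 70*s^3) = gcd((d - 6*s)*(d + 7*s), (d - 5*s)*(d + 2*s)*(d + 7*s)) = d + 7*s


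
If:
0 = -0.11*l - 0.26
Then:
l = -2.36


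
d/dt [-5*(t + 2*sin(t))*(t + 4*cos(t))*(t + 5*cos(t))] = 5*(t + 2*sin(t))*(t + 4*cos(t))*(5*sin(t) - 1) + 5*(t + 2*sin(t))*(t + 5*cos(t))*(4*sin(t) - 1) - 5*(t + 4*cos(t))*(t + 5*cos(t))*(2*cos(t) + 1)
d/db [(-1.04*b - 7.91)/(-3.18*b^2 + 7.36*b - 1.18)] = (-3.3072*b^2 - 50.3076*b + 59.4448)/(10.1124*b^4 - 46.8096*b^3 + 61.6744*b^2 - 17.3696*b + 1.3924)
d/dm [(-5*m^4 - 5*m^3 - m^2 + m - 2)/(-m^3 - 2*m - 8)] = (5*m^6 + 29*m^4 + 182*m^3 + 116*m^2 + 16*m - 12)/(m^6 + 4*m^4 + 16*m^3 + 4*m^2 + 32*m + 64)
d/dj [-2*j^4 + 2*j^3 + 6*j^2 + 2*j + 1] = -8*j^3 + 6*j^2 + 12*j + 2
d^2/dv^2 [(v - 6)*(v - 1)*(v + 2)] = 6*v - 10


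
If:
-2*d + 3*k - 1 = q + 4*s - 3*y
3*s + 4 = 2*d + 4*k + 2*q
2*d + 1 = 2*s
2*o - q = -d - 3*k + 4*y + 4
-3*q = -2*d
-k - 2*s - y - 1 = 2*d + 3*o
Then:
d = -81/2870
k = 3953/2870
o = -193/205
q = -27/1435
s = 677/1435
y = -1263/2870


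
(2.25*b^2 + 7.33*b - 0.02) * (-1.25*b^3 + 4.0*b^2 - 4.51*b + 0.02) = -2.8125*b^5 - 0.1625*b^4 + 19.1975*b^3 - 33.0933*b^2 + 0.2368*b - 0.0004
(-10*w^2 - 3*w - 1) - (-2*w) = -10*w^2 - w - 1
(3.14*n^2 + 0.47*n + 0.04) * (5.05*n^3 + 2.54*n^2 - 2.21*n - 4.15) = 15.857*n^5 + 10.3491*n^4 - 5.5436*n^3 - 13.9681*n^2 - 2.0389*n - 0.166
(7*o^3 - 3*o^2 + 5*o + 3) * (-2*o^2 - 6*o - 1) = -14*o^5 - 36*o^4 + o^3 - 33*o^2 - 23*o - 3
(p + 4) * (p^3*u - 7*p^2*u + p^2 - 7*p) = p^4*u - 3*p^3*u + p^3 - 28*p^2*u - 3*p^2 - 28*p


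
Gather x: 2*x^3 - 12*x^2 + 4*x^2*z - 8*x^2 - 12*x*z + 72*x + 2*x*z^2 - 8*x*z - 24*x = 2*x^3 + x^2*(4*z - 20) + x*(2*z^2 - 20*z + 48)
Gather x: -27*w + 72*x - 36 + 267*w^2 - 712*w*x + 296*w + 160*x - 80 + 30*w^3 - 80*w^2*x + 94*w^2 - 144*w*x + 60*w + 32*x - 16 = 30*w^3 + 361*w^2 + 329*w + x*(-80*w^2 - 856*w + 264) - 132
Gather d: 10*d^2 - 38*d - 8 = 10*d^2 - 38*d - 8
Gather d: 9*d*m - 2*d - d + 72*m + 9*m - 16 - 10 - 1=d*(9*m - 3) + 81*m - 27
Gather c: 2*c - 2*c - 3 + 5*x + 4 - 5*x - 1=0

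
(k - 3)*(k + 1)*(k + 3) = k^3 + k^2 - 9*k - 9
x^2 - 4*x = x*(x - 4)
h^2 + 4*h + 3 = (h + 1)*(h + 3)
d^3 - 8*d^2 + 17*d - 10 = (d - 5)*(d - 2)*(d - 1)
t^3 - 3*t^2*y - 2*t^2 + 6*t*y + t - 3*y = (t - 1)^2*(t - 3*y)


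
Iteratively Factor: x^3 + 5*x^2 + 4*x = (x)*(x^2 + 5*x + 4) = x*(x + 1)*(x + 4)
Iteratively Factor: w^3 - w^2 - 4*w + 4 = (w - 1)*(w^2 - 4) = (w - 1)*(w + 2)*(w - 2)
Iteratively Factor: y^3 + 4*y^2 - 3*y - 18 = (y - 2)*(y^2 + 6*y + 9) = (y - 2)*(y + 3)*(y + 3)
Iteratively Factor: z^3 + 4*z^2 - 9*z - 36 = (z + 3)*(z^2 + z - 12) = (z + 3)*(z + 4)*(z - 3)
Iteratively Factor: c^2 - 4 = (c + 2)*(c - 2)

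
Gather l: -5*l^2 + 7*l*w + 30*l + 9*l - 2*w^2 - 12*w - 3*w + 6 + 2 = -5*l^2 + l*(7*w + 39) - 2*w^2 - 15*w + 8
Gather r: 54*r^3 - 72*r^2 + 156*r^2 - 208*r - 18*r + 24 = 54*r^3 + 84*r^2 - 226*r + 24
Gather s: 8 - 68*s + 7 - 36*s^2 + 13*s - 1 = -36*s^2 - 55*s + 14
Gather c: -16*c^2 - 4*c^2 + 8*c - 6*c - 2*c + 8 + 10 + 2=20 - 20*c^2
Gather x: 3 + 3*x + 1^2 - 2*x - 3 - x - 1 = 0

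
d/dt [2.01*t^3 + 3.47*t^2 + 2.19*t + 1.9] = 6.03*t^2 + 6.94*t + 2.19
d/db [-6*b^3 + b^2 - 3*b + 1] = -18*b^2 + 2*b - 3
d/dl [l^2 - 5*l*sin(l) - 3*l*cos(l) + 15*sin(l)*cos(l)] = 3*l*sin(l) - 5*l*cos(l) + 2*l - 5*sin(l) - 3*cos(l) + 15*cos(2*l)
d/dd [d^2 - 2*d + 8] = 2*d - 2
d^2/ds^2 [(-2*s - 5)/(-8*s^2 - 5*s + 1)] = 2*((2*s + 5)*(16*s + 5)^2 - 2*(24*s + 25)*(8*s^2 + 5*s - 1))/(8*s^2 + 5*s - 1)^3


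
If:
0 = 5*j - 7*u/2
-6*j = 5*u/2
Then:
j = 0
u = 0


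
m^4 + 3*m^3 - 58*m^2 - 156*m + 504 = (m - 7)*(m - 2)*(m + 6)^2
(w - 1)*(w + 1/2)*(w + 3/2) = w^3 + w^2 - 5*w/4 - 3/4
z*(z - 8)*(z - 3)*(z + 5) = z^4 - 6*z^3 - 31*z^2 + 120*z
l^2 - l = l*(l - 1)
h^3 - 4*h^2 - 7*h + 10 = (h - 5)*(h - 1)*(h + 2)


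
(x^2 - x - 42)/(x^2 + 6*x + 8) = (x^2 - x - 42)/(x^2 + 6*x + 8)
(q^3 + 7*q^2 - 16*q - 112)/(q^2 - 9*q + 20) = (q^2 + 11*q + 28)/(q - 5)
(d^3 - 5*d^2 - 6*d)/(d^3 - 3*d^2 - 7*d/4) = 4*(-d^2 + 5*d + 6)/(-4*d^2 + 12*d + 7)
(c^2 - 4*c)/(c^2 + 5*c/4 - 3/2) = 4*c*(c - 4)/(4*c^2 + 5*c - 6)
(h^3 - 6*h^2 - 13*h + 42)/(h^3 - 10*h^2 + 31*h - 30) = (h^2 - 4*h - 21)/(h^2 - 8*h + 15)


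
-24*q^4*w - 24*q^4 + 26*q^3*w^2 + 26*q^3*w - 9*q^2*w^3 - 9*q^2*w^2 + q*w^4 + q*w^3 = (-4*q + w)*(-3*q + w)*(-2*q + w)*(q*w + q)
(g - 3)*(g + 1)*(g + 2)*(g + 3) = g^4 + 3*g^3 - 7*g^2 - 27*g - 18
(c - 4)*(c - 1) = c^2 - 5*c + 4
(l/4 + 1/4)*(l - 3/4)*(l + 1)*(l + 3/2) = l^4/4 + 11*l^3/16 + 11*l^2/32 - 3*l/8 - 9/32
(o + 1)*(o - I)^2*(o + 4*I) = o^4 + o^3 + 2*I*o^3 + 7*o^2 + 2*I*o^2 + 7*o - 4*I*o - 4*I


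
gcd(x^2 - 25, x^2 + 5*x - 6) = 1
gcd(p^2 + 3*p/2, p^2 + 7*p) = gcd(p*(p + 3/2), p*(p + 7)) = p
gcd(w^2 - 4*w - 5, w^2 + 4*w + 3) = w + 1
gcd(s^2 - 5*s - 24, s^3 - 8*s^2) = s - 8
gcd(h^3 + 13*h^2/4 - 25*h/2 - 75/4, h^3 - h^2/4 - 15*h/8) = h + 5/4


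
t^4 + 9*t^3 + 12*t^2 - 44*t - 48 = (t - 2)*(t + 1)*(t + 4)*(t + 6)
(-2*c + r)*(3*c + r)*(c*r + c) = -6*c^3*r - 6*c^3 + c^2*r^2 + c^2*r + c*r^3 + c*r^2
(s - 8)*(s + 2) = s^2 - 6*s - 16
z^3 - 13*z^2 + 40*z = z*(z - 8)*(z - 5)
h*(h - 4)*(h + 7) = h^3 + 3*h^2 - 28*h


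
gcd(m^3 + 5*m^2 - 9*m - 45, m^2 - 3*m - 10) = 1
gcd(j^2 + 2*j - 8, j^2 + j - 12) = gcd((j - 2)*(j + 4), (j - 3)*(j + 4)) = j + 4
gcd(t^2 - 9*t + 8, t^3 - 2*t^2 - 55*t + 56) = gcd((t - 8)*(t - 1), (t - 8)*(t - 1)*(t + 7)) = t^2 - 9*t + 8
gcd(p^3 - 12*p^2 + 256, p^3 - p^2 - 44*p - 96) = p^2 - 4*p - 32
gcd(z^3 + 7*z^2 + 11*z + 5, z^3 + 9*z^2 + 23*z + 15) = z^2 + 6*z + 5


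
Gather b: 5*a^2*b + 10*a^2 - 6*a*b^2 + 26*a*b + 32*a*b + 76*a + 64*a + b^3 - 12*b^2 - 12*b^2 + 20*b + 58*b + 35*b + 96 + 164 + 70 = 10*a^2 + 140*a + b^3 + b^2*(-6*a - 24) + b*(5*a^2 + 58*a + 113) + 330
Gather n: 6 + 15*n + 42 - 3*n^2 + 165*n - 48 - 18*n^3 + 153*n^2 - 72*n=-18*n^3 + 150*n^2 + 108*n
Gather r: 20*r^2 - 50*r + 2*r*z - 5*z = 20*r^2 + r*(2*z - 50) - 5*z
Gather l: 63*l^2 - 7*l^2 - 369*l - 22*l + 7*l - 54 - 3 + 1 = 56*l^2 - 384*l - 56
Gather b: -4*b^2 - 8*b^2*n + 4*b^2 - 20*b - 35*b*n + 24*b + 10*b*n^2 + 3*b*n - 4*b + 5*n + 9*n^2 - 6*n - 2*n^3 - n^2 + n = -8*b^2*n + b*(10*n^2 - 32*n) - 2*n^3 + 8*n^2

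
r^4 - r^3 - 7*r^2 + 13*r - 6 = (r - 2)*(r - 1)^2*(r + 3)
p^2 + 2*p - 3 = (p - 1)*(p + 3)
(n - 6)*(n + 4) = n^2 - 2*n - 24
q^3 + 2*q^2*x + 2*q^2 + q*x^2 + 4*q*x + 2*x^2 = (q + 2)*(q + x)^2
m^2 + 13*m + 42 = (m + 6)*(m + 7)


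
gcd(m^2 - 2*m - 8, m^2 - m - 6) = m + 2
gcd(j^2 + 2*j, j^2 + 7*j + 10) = j + 2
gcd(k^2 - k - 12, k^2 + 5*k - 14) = 1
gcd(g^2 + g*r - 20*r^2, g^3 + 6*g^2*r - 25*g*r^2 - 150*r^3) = g + 5*r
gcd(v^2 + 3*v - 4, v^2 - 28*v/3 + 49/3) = 1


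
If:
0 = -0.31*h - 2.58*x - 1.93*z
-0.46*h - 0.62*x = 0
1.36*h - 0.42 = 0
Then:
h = 0.31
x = -0.23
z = 0.26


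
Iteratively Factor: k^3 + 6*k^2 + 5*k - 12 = (k + 4)*(k^2 + 2*k - 3) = (k + 3)*(k + 4)*(k - 1)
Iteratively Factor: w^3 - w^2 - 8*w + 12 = (w - 2)*(w^2 + w - 6) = (w - 2)*(w + 3)*(w - 2)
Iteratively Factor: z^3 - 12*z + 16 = (z + 4)*(z^2 - 4*z + 4) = (z - 2)*(z + 4)*(z - 2)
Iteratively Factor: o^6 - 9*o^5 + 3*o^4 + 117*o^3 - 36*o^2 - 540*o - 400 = (o - 4)*(o^5 - 5*o^4 - 17*o^3 + 49*o^2 + 160*o + 100) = (o - 4)*(o + 2)*(o^4 - 7*o^3 - 3*o^2 + 55*o + 50) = (o - 4)*(o + 2)^2*(o^3 - 9*o^2 + 15*o + 25) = (o - 4)*(o + 1)*(o + 2)^2*(o^2 - 10*o + 25) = (o - 5)*(o - 4)*(o + 1)*(o + 2)^2*(o - 5)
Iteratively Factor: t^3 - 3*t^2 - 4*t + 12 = (t - 2)*(t^2 - t - 6) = (t - 2)*(t + 2)*(t - 3)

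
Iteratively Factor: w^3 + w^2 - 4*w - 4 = (w - 2)*(w^2 + 3*w + 2) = (w - 2)*(w + 2)*(w + 1)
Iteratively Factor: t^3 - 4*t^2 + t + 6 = (t - 3)*(t^2 - t - 2) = (t - 3)*(t - 2)*(t + 1)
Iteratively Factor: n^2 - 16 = (n - 4)*(n + 4)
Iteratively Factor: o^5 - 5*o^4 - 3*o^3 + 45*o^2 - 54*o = (o)*(o^4 - 5*o^3 - 3*o^2 + 45*o - 54) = o*(o + 3)*(o^3 - 8*o^2 + 21*o - 18) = o*(o - 3)*(o + 3)*(o^2 - 5*o + 6) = o*(o - 3)*(o - 2)*(o + 3)*(o - 3)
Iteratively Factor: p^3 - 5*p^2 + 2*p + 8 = (p - 4)*(p^2 - p - 2) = (p - 4)*(p + 1)*(p - 2)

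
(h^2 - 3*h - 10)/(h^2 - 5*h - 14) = (h - 5)/(h - 7)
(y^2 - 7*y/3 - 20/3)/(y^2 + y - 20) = (y + 5/3)/(y + 5)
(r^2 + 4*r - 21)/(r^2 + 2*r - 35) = (r - 3)/(r - 5)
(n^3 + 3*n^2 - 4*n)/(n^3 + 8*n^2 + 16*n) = (n - 1)/(n + 4)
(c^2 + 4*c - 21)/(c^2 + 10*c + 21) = (c - 3)/(c + 3)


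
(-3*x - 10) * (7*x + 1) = -21*x^2 - 73*x - 10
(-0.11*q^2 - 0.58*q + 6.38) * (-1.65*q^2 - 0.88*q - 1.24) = 0.1815*q^4 + 1.0538*q^3 - 9.8802*q^2 - 4.8952*q - 7.9112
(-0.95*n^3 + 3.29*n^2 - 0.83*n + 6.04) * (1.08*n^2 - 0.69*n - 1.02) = -1.026*n^5 + 4.2087*n^4 - 2.1975*n^3 + 3.7401*n^2 - 3.321*n - 6.1608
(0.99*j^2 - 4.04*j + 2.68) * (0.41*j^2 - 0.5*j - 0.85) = 0.4059*j^4 - 2.1514*j^3 + 2.2773*j^2 + 2.094*j - 2.278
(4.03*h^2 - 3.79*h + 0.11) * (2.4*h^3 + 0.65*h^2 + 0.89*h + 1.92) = 9.672*h^5 - 6.4765*h^4 + 1.3872*h^3 + 4.436*h^2 - 7.1789*h + 0.2112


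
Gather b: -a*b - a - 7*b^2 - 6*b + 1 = -a - 7*b^2 + b*(-a - 6) + 1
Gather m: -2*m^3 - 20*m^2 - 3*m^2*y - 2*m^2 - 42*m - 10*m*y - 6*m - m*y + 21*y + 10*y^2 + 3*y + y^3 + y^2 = -2*m^3 + m^2*(-3*y - 22) + m*(-11*y - 48) + y^3 + 11*y^2 + 24*y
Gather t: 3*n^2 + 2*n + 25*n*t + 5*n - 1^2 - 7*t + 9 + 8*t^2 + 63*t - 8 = 3*n^2 + 7*n + 8*t^2 + t*(25*n + 56)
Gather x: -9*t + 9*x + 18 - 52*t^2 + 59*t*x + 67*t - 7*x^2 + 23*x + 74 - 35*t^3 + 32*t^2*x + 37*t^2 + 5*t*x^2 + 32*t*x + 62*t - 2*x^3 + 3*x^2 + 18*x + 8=-35*t^3 - 15*t^2 + 120*t - 2*x^3 + x^2*(5*t - 4) + x*(32*t^2 + 91*t + 50) + 100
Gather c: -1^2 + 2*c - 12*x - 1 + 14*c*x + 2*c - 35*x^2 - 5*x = c*(14*x + 4) - 35*x^2 - 17*x - 2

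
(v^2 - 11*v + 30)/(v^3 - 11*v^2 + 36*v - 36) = (v - 5)/(v^2 - 5*v + 6)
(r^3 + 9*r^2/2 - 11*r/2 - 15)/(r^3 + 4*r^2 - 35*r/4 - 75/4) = 2*(r - 2)/(2*r - 5)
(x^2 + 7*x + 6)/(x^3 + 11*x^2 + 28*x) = (x^2 + 7*x + 6)/(x*(x^2 + 11*x + 28))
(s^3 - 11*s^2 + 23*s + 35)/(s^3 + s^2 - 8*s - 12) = (s^3 - 11*s^2 + 23*s + 35)/(s^3 + s^2 - 8*s - 12)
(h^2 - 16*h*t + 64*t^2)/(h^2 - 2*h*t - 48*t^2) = (h - 8*t)/(h + 6*t)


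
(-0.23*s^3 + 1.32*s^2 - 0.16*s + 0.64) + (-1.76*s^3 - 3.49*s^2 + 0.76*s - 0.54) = -1.99*s^3 - 2.17*s^2 + 0.6*s + 0.1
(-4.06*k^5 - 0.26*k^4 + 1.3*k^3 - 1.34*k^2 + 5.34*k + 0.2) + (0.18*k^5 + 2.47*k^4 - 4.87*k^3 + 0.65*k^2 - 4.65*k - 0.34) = -3.88*k^5 + 2.21*k^4 - 3.57*k^3 - 0.69*k^2 + 0.69*k - 0.14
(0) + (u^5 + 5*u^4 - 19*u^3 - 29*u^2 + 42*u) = u^5 + 5*u^4 - 19*u^3 - 29*u^2 + 42*u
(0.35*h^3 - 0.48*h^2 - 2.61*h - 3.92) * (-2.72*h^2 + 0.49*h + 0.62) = -0.952*h^5 + 1.4771*h^4 + 7.081*h^3 + 9.0859*h^2 - 3.539*h - 2.4304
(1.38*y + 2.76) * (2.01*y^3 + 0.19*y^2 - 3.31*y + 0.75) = 2.7738*y^4 + 5.8098*y^3 - 4.0434*y^2 - 8.1006*y + 2.07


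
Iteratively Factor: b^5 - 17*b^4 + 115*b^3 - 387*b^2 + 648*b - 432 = (b - 3)*(b^4 - 14*b^3 + 73*b^2 - 168*b + 144) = (b - 3)^2*(b^3 - 11*b^2 + 40*b - 48) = (b - 4)*(b - 3)^2*(b^2 - 7*b + 12) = (b - 4)*(b - 3)^3*(b - 4)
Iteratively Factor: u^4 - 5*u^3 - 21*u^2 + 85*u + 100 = (u - 5)*(u^3 - 21*u - 20) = (u - 5)^2*(u^2 + 5*u + 4) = (u - 5)^2*(u + 1)*(u + 4)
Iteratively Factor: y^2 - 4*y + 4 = (y - 2)*(y - 2)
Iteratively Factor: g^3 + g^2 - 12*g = (g - 3)*(g^2 + 4*g) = g*(g - 3)*(g + 4)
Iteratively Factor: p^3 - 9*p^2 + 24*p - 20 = (p - 5)*(p^2 - 4*p + 4) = (p - 5)*(p - 2)*(p - 2)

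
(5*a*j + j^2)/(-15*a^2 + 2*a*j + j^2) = -j/(3*a - j)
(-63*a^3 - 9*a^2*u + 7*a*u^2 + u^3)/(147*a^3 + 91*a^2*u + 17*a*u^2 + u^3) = (-3*a + u)/(7*a + u)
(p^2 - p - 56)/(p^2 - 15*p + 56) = (p + 7)/(p - 7)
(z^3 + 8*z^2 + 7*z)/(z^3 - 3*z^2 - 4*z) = (z + 7)/(z - 4)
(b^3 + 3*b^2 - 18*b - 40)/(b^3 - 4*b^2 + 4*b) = (b^3 + 3*b^2 - 18*b - 40)/(b*(b^2 - 4*b + 4))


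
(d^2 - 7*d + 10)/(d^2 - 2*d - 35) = (-d^2 + 7*d - 10)/(-d^2 + 2*d + 35)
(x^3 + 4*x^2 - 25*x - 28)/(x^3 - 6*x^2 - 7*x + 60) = (x^2 + 8*x + 7)/(x^2 - 2*x - 15)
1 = 1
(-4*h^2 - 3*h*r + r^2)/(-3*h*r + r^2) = (4*h^2 + 3*h*r - r^2)/(r*(3*h - r))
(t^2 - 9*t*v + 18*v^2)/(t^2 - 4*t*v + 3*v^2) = (t - 6*v)/(t - v)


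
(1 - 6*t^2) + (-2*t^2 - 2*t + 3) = -8*t^2 - 2*t + 4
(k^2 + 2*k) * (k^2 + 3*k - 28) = k^4 + 5*k^3 - 22*k^2 - 56*k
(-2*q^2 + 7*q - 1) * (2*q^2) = -4*q^4 + 14*q^3 - 2*q^2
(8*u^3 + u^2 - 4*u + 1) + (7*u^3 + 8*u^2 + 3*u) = 15*u^3 + 9*u^2 - u + 1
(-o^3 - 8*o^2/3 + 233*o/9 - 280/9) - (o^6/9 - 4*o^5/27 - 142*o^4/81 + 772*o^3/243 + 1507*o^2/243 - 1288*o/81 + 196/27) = -o^6/9 + 4*o^5/27 + 142*o^4/81 - 1015*o^3/243 - 2155*o^2/243 + 3385*o/81 - 1036/27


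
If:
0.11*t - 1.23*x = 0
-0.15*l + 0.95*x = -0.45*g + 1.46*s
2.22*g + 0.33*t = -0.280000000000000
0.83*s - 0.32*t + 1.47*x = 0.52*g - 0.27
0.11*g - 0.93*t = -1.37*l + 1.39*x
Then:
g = -0.39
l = 1.42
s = -0.16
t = 1.80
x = 0.16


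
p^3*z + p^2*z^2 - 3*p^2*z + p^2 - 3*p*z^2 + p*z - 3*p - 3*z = (p - 3)*(p + z)*(p*z + 1)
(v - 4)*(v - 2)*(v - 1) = v^3 - 7*v^2 + 14*v - 8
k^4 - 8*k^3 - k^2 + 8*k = k*(k - 8)*(k - 1)*(k + 1)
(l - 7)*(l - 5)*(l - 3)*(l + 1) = l^4 - 14*l^3 + 56*l^2 - 34*l - 105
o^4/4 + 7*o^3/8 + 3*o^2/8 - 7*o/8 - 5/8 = (o/2 + 1/2)^2*(o - 1)*(o + 5/2)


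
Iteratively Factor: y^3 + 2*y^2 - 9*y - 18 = (y + 3)*(y^2 - y - 6) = (y + 2)*(y + 3)*(y - 3)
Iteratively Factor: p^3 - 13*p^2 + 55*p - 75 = (p - 5)*(p^2 - 8*p + 15) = (p - 5)*(p - 3)*(p - 5)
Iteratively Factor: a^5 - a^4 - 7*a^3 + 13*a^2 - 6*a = (a - 1)*(a^4 - 7*a^2 + 6*a) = (a - 1)*(a + 3)*(a^3 - 3*a^2 + 2*a) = (a - 1)^2*(a + 3)*(a^2 - 2*a) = (a - 2)*(a - 1)^2*(a + 3)*(a)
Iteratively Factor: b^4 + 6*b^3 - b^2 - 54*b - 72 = (b + 3)*(b^3 + 3*b^2 - 10*b - 24) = (b + 3)*(b + 4)*(b^2 - b - 6) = (b - 3)*(b + 3)*(b + 4)*(b + 2)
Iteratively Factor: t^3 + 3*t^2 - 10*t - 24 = (t + 2)*(t^2 + t - 12) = (t + 2)*(t + 4)*(t - 3)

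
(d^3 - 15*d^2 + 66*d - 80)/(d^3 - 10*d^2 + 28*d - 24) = (d^2 - 13*d + 40)/(d^2 - 8*d + 12)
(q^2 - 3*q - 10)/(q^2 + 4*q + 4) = (q - 5)/(q + 2)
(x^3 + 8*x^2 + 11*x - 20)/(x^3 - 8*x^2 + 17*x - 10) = (x^2 + 9*x + 20)/(x^2 - 7*x + 10)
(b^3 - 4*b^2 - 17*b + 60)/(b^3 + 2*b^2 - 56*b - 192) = (b^2 - 8*b + 15)/(b^2 - 2*b - 48)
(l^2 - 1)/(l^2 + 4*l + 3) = (l - 1)/(l + 3)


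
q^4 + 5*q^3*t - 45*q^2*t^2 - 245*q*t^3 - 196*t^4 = (q - 7*t)*(q + t)*(q + 4*t)*(q + 7*t)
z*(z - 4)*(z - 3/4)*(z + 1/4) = z^4 - 9*z^3/2 + 29*z^2/16 + 3*z/4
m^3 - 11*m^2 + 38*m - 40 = (m - 5)*(m - 4)*(m - 2)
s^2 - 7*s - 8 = (s - 8)*(s + 1)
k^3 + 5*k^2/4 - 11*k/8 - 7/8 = (k - 1)*(k + 1/2)*(k + 7/4)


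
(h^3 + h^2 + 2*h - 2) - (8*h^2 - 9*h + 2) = h^3 - 7*h^2 + 11*h - 4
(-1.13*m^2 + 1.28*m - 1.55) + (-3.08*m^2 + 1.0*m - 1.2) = -4.21*m^2 + 2.28*m - 2.75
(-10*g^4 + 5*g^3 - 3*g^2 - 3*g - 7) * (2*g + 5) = -20*g^5 - 40*g^4 + 19*g^3 - 21*g^2 - 29*g - 35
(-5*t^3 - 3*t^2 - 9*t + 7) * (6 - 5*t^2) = 25*t^5 + 15*t^4 + 15*t^3 - 53*t^2 - 54*t + 42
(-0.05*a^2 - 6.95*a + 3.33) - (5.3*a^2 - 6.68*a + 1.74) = -5.35*a^2 - 0.27*a + 1.59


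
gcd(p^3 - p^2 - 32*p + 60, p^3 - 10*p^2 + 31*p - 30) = p^2 - 7*p + 10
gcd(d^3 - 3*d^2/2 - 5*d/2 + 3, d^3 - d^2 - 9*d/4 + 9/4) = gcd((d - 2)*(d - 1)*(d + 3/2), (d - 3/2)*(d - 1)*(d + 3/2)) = d^2 + d/2 - 3/2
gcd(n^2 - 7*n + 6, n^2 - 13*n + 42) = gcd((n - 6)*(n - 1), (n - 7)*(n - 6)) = n - 6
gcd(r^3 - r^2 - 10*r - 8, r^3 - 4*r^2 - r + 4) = r^2 - 3*r - 4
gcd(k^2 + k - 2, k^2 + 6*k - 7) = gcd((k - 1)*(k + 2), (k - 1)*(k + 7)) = k - 1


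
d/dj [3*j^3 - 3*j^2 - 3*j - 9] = 9*j^2 - 6*j - 3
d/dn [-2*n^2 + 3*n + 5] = 3 - 4*n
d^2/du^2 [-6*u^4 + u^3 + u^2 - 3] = -72*u^2 + 6*u + 2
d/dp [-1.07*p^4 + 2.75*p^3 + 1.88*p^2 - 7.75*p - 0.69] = -4.28*p^3 + 8.25*p^2 + 3.76*p - 7.75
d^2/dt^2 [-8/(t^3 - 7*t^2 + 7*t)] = 16*(t*(3*t - 7)*(t^2 - 7*t + 7) - (3*t^2 - 14*t + 7)^2)/(t^3*(t^2 - 7*t + 7)^3)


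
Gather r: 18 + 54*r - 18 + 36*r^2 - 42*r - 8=36*r^2 + 12*r - 8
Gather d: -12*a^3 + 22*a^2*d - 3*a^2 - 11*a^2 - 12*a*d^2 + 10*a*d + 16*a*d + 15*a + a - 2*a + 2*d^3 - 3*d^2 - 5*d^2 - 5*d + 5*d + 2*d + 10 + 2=-12*a^3 - 14*a^2 + 14*a + 2*d^3 + d^2*(-12*a - 8) + d*(22*a^2 + 26*a + 2) + 12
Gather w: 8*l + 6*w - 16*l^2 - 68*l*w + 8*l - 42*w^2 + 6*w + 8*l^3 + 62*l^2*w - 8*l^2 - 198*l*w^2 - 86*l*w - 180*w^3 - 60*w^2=8*l^3 - 24*l^2 + 16*l - 180*w^3 + w^2*(-198*l - 102) + w*(62*l^2 - 154*l + 12)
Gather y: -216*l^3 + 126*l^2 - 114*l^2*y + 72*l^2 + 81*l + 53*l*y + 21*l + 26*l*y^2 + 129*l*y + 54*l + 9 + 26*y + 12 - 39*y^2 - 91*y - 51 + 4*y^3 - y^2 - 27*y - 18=-216*l^3 + 198*l^2 + 156*l + 4*y^3 + y^2*(26*l - 40) + y*(-114*l^2 + 182*l - 92) - 48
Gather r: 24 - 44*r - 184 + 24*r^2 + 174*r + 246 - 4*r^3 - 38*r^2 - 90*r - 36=-4*r^3 - 14*r^2 + 40*r + 50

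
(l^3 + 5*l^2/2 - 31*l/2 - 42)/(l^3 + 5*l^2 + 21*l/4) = 2*(l^2 - l - 12)/(l*(2*l + 3))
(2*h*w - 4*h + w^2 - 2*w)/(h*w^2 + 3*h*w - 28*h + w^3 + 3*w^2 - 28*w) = (2*h*w - 4*h + w^2 - 2*w)/(h*w^2 + 3*h*w - 28*h + w^3 + 3*w^2 - 28*w)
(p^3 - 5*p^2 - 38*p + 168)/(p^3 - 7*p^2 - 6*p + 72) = (p^2 - p - 42)/(p^2 - 3*p - 18)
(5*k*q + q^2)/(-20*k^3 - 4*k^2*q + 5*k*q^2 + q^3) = q/(-4*k^2 + q^2)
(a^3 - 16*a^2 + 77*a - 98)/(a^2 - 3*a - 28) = (a^2 - 9*a + 14)/(a + 4)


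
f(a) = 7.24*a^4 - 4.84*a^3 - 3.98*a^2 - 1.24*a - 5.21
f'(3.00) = 626.12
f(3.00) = 411.01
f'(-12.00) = -52039.48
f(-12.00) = 157928.71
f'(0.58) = -5.09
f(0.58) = -7.39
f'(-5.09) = -4155.93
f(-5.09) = 5395.95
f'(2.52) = 349.94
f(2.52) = 180.91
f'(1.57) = 62.54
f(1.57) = 8.29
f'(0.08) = -1.95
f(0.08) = -5.34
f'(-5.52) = -5270.70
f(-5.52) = 7416.38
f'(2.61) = 393.97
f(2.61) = 214.36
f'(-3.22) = -1093.02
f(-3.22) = 897.43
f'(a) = 28.96*a^3 - 14.52*a^2 - 7.96*a - 1.24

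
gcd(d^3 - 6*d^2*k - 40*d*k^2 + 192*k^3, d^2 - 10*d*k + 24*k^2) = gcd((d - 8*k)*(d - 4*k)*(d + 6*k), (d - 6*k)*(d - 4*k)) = d - 4*k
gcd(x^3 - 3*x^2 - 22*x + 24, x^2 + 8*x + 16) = x + 4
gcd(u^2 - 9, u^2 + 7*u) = 1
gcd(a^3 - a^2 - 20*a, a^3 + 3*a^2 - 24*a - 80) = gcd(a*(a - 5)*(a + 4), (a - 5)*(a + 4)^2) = a^2 - a - 20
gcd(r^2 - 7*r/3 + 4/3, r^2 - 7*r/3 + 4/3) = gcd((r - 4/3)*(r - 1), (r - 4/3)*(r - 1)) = r^2 - 7*r/3 + 4/3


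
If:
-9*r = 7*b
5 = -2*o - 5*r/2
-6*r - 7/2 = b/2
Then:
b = 21/25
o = -101/60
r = -49/75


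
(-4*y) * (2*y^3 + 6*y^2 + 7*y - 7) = -8*y^4 - 24*y^3 - 28*y^2 + 28*y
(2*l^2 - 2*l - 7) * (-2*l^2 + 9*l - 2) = -4*l^4 + 22*l^3 - 8*l^2 - 59*l + 14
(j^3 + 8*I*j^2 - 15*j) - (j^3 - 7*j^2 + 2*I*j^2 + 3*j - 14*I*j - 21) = 7*j^2 + 6*I*j^2 - 18*j + 14*I*j + 21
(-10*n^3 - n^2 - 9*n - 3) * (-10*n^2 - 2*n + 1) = 100*n^5 + 30*n^4 + 82*n^3 + 47*n^2 - 3*n - 3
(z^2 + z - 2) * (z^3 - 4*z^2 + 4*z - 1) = z^5 - 3*z^4 - 2*z^3 + 11*z^2 - 9*z + 2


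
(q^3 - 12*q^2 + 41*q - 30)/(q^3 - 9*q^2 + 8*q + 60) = (q - 1)/(q + 2)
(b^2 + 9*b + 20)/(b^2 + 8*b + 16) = (b + 5)/(b + 4)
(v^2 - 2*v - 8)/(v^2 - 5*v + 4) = (v + 2)/(v - 1)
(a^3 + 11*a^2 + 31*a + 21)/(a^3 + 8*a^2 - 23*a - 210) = (a^2 + 4*a + 3)/(a^2 + a - 30)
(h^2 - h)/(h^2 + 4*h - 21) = h*(h - 1)/(h^2 + 4*h - 21)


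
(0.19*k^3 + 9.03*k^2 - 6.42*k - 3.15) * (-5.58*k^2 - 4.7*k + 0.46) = -1.0602*k^5 - 51.2804*k^4 - 6.52999999999999*k^3 + 51.9048*k^2 + 11.8518*k - 1.449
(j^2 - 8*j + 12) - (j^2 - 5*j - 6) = 18 - 3*j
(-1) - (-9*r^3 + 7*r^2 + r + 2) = 9*r^3 - 7*r^2 - r - 3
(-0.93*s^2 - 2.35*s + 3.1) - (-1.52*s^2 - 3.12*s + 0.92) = 0.59*s^2 + 0.77*s + 2.18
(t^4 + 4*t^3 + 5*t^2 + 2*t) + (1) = t^4 + 4*t^3 + 5*t^2 + 2*t + 1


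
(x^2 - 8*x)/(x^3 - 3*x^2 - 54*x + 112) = x/(x^2 + 5*x - 14)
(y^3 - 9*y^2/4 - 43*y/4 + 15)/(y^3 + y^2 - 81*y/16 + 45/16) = 4*(y - 4)/(4*y - 3)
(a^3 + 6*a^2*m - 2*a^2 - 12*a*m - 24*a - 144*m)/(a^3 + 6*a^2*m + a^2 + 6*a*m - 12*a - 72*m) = (a - 6)/(a - 3)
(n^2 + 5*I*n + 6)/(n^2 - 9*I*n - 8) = (n + 6*I)/(n - 8*I)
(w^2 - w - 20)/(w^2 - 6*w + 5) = (w + 4)/(w - 1)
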